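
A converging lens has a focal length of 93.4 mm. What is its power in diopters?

P = +10.7 D

f = 9.34 cm = 0.0934 m.
P = 1/f = 1/(0.0934 m) = +10.7 D.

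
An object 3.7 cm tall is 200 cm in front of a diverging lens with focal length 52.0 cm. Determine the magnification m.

m = +0.206

For a diverging lens, f = -52.0 cm.
1/d_i = 1/f − 1/d_o = 1/(-52.00) − 1/(200) = -0.02423, so d_i = -41.27 cm.
m = −d_i/d_o = −(-41.27)/(200) = +0.206.
The image is virtual, upright and reduced, on the same side as the object.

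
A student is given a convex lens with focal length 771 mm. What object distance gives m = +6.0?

642 mm

m = −d_i/d_o ⇒ d_i = −m·d_o.
1/f = 1/d_o + 1/d_i = 1/d_o − 1/(m·d_o) = (1 − 1/m)/d_o, so d_o = f(1 − 1/m) = (771.0)(1 − 1/(+6.0)) = 642 mm.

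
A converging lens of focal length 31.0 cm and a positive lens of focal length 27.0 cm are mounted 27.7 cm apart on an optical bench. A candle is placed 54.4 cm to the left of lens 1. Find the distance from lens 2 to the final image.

16.8 cm

Lens 1: 1/d_i1 = 1/f₁ − 1/d_o1 = 1/(31.0) − 1/(54.4) = 0.01388, so d_i1 = 72.07 cm.
The intermediate image is 72.07 cm to the right of lens 1, which lies 44.37 cm to the right of lens 2 — a virtual object — so d_o2 = −44.37 cm.
Lens 2: 1/d_i2 = 1/f₂ − 1/d_o2 = 1/(27.0) − 1/(-44.37) = 0.05957, so d_i2 = 16.8 cm.
The final image is real, 16.8 cm to the right of lens 2 (overall magnification ≈ -0.50).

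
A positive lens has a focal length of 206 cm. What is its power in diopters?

f = 206 cm = 2.06 m.
P = 1/f = 1/(2.06 m) = +0.485 D.

P = +0.485 D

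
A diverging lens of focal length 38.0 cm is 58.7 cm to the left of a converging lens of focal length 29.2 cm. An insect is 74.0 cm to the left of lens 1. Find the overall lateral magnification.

f₁ = −38.0 cm (diverging).
Lens 1: 1/d_i1 = 1/(-38.0) − 1/(74.0) = -0.03983, so d_i1 = -25.11 cm; m₁ = −d_i1/d_o1 = +0.3393.
d_o2 = 58.7 − (-25.11) = 83.81 cm.
Lens 2: 1/d_i2 = 1/(29.2) − 1/(83.81) = 0.02231, so d_i2 = 44.81 cm; m₂ = −d_i2/d_o2 = -0.5347.
m = m₁·m₂ = (+0.3393)(-0.5347) = -0.181.

m = -0.181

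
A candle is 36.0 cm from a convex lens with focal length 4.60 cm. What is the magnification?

m = -0.146

1/d_i = 1/f − 1/d_o = 1/(4.600) − 1/(36.0) = 0.1896, so d_i = 5.274 cm.
m = −d_i/d_o = −(5.274)/(36.0) = -0.146.
The image is real, inverted and reduced, on the far side of the lens.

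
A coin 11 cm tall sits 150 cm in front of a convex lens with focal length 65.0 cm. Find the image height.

1/d_i = 1/f − 1/d_o = 1/(65.00) − 1/(150) = 0.008718, so d_i = 114.7 cm.
m = −d_i/d_o = -0.7647.
|h_i| = |m|·h_o = 0.7647 × 11 = 8.41 cm. The image is real, inverted and reduced, on the far side of the lens.

8.41 cm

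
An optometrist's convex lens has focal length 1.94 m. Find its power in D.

P = +0.515 D

P = 1/f = 1/(1.94 m) = +0.515 D.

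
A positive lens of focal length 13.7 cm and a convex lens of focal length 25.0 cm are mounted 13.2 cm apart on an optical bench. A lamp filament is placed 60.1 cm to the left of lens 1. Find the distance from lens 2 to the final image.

3.85 cm

Lens 1: 1/d_i1 = 1/f₁ − 1/d_o1 = 1/(13.7) − 1/(60.1) = 0.05635, so d_i1 = 17.75 cm.
The intermediate image is 17.75 cm to the right of lens 1, which lies 4.550 cm to the right of lens 2 — a virtual object — so d_o2 = −4.550 cm.
Lens 2: 1/d_i2 = 1/f₂ − 1/d_o2 = 1/(25.0) − 1/(-4.550) = 0.2598, so d_i2 = 3.85 cm.
The final image is real, 3.85 cm to the right of lens 2 (overall magnification ≈ -0.25).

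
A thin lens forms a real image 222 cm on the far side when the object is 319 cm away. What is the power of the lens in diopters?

P = +0.764 D

d_i = +222 cm.
1/f = 1/d_o + 1/d_i = 1/(319) + 1/(222) = 0.007639 cm⁻¹.
f = 130.9 cm = 1.309 m, so P = 1/f = +0.764 D.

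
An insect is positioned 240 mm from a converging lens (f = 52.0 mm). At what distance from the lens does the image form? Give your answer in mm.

66.4 mm

Thin-lens equation: 1/q = 1/f − 1/p = 1/(52.00) − 1/(240) = 0.01923 − 0.004167 = 0.01506, so q = 66.4 mm.
The image is real, inverted and reduced, on the far side of the lens.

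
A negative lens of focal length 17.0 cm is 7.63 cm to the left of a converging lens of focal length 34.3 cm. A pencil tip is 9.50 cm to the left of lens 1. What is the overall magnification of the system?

f₁ = −17.0 cm (diverging).
Lens 1: 1/d_i1 = 1/(-17.0) − 1/(9.50) = -0.1641, so d_i1 = -6.094 cm; m₁ = −d_i1/d_o1 = +0.6415.
d_o2 = 7.63 − (-6.094) = 13.72 cm.
Lens 2: 1/d_i2 = 1/(34.3) − 1/(13.72) = -0.04373, so d_i2 = -22.87 cm; m₂ = −d_i2/d_o2 = +1.667.
m = m₁·m₂ = (+0.6415)(+1.667) = +1.07.

m = +1.07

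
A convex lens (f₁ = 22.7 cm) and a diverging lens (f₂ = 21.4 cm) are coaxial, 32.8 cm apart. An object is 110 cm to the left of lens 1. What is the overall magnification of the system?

m = -0.217

Lens 1: 1/d_i1 = 1/(22.7) − 1/(110) = 0.03496, so d_i1 = 28.60 cm; m₁ = −d_i1/d_o1 = -0.2600.
d_o2 = 32.8 − (28.60) = 4.200 cm.
f₂ = −21.4 cm (diverging).
Lens 2: 1/d_i2 = 1/(-21.4) − 1/(4.200) = -0.2848, so d_i2 = -3.511 cm; m₂ = −d_i2/d_o2 = +0.8359.
m = m₁·m₂ = (-0.2600)(+0.8359) = -0.217.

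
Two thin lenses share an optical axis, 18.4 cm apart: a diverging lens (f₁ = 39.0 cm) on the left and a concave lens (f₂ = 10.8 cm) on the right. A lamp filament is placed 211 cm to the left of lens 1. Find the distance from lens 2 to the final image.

8.92 cm

Lens 1 is diverging, so f₁ = −39.0 cm.
Lens 1: 1/d_i1 = 1/f₁ − 1/d_o1 = 1/(-39.0) − 1/(211) = -0.03038, so d_i1 = -32.92 cm.
The intermediate image is 32.92 cm to the left of lens 1 (virtual), which is 18.4 − (-32.92) = 51.32 cm to the left of lens 2, so d_o2 = +51.32 cm.
Lens 2 is diverging, so f₂ = −10.8 cm.
Lens 2: 1/d_i2 = 1/f₂ − 1/d_o2 = 1/(-10.8) − 1/(51.32) = -0.1121, so d_i2 = -8.92 cm.
The final image is virtual, 8.92 cm to the left of lens 2 (overall magnification ≈ 0.027).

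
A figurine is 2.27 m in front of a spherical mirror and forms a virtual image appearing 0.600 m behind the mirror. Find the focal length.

Virtual image ⇒ d_i = −0.600 m.
1/f = 1/d_o + 1/d_i = 1/(2.27) + 1/(-0.600) = -1.226, so f = -0.816 m.
Since f is negative, the spherical mirror is convex.

f = -0.816 m (convex)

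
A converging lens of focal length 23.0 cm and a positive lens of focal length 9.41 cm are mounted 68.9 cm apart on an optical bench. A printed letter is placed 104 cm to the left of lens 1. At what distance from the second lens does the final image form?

Lens 1: 1/d_i1 = 1/f₁ − 1/d_o1 = 1/(23.0) − 1/(104) = 0.03386, so d_i1 = 29.53 cm.
The intermediate image is 29.53 cm to the right of lens 1, which is 68.9 − (29.53) = 39.37 cm to the left of lens 2, so d_o2 = +39.37 cm.
Lens 2: 1/d_i2 = 1/f₂ − 1/d_o2 = 1/(9.41) − 1/(39.37) = 0.08087, so d_i2 = 12.4 cm.
The final image is real, 12.4 cm to the right of lens 2 (overall magnification ≈ 0.089).

12.4 cm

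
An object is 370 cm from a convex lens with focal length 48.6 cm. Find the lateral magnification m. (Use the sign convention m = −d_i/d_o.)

m = -0.151

1/d_i = 1/f − 1/d_o = 1/(48.60) − 1/(370) = 0.01787, so d_i = 55.95 cm.
m = −d_i/d_o = −(55.95)/(370) = -0.151.
The image is real, inverted and reduced, on the far side of the lens.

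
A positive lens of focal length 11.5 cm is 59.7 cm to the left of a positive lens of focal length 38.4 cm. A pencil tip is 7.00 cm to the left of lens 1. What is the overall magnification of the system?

Lens 1: 1/d_i1 = 1/(11.5) − 1/(7.00) = -0.05590, so d_i1 = -17.89 cm; m₁ = −d_i1/d_o1 = +2.556.
d_o2 = 59.7 − (-17.89) = 77.59 cm.
Lens 2: 1/d_i2 = 1/(38.4) − 1/(77.59) = 0.01315, so d_i2 = 76.03 cm; m₂ = −d_i2/d_o2 = -0.9798.
m = m₁·m₂ = (+2.556)(-0.9798) = -2.50.

m = -2.50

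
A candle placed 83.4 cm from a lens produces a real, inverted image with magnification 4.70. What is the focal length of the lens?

m = −d_i/d_o ⇒ d_i = −m·d_o = −(-4.70)·(83.4) = 392.0 cm.
1/f = 1/d_o + 1/d_i = 1/(83.4) + 1/(392.0) = 0.01454, so f = 68.8 cm.
Since f is positive, the lens is converging.

f = 68.8 cm (converging)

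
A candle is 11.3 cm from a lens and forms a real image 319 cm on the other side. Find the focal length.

Real image ⇒ d_i = +319 cm.
1/f = 1/d_o + 1/d_i = 1/(11.3) + 1/(319) = 0.09163, so f = 10.9 cm.
Since f is positive, the lens is converging.

f = 10.9 cm (converging)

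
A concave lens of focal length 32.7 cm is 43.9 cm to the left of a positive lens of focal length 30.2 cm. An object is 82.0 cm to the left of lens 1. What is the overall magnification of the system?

m = -0.232

f₁ = −32.7 cm (diverging).
Lens 1: 1/d_i1 = 1/(-32.7) − 1/(82.0) = -0.04278, so d_i1 = -23.38 cm; m₁ = −d_i1/d_o1 = +0.2851.
d_o2 = 43.9 − (-23.38) = 67.28 cm.
Lens 2: 1/d_i2 = 1/(30.2) − 1/(67.28) = 0.01825, so d_i2 = 54.80 cm; m₂ = −d_i2/d_o2 = -0.8145.
m = m₁·m₂ = (+0.2851)(-0.8145) = -0.232.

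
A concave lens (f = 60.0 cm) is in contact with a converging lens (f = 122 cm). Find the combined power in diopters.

P = -0.847 D

P₁ = 1/f₁ = 1/(-0.600 m) = -1.667 D; P₂ = 1/f₂ = 1/(1.22 m) = +0.8197 D.
For thin lenses in contact, P = P₁ + P₂ = (-1.667) + (+0.8197) = -0.847 D.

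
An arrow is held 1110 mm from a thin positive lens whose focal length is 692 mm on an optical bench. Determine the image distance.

1840 mm

Thin-lens equation: 1/q = 1/f − 1/p = 1/(692.0) − 1/(1110) = 0.001445 − 0.0009009 = 0.0005442, so q = 1840 mm.
The image is real, inverted and enlarged, on the far side of the lens.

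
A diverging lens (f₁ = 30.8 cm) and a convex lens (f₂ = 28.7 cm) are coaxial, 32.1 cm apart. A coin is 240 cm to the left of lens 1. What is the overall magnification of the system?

m = -0.106

f₁ = −30.8 cm (diverging).
Lens 1: 1/d_i1 = 1/(-30.8) − 1/(240) = -0.03663, so d_i1 = -27.30 cm; m₁ = −d_i1/d_o1 = +0.1138.
d_o2 = 32.1 − (-27.30) = 59.40 cm.
Lens 2: 1/d_i2 = 1/(28.7) − 1/(59.40) = 0.01801, so d_i2 = 55.53 cm; m₂ = −d_i2/d_o2 = -0.9349.
m = m₁·m₂ = (+0.1138)(-0.9349) = -0.106.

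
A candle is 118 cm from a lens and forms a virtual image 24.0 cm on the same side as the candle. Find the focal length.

f = -30.1 cm (diverging)

Virtual image ⇒ d_i = −24.0 cm.
1/f = 1/d_o + 1/d_i = 1/(118) + 1/(-24.0) = -0.03319, so f = -30.1 cm.
Since f is negative, the lens is diverging.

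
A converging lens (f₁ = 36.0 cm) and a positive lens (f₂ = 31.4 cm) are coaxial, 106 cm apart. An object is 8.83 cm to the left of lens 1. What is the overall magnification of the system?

m = -0.482

Lens 1: 1/d_i1 = 1/(36.0) − 1/(8.83) = -0.08547, so d_i1 = -11.70 cm; m₁ = −d_i1/d_o1 = +1.325.
d_o2 = 106 − (-11.70) = 117.7 cm.
Lens 2: 1/d_i2 = 1/(31.4) − 1/(117.7) = 0.02335, so d_i2 = 42.82 cm; m₂ = −d_i2/d_o2 = -0.3638.
m = m₁·m₂ = (+1.325)(-0.3638) = -0.482.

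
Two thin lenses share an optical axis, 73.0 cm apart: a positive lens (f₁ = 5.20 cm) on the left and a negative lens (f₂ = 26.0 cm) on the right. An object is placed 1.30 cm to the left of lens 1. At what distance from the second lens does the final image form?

19.3 cm

Lens 1: 1/d_i1 = 1/f₁ − 1/d_o1 = 1/(5.20) − 1/(1.30) = -0.5769, so d_i1 = -1.733 cm.
The intermediate image is 1.733 cm to the left of lens 1 (virtual), which is 73.0 − (-1.733) = 74.73 cm to the left of lens 2, so d_o2 = +74.73 cm.
Lens 2 is diverging, so f₂ = −26.0 cm.
Lens 2: 1/d_i2 = 1/f₂ − 1/d_o2 = 1/(-26.0) − 1/(74.73) = -0.05184, so d_i2 = -19.3 cm.
The final image is virtual, 19.3 cm to the left of lens 2 (overall magnification ≈ 0.34).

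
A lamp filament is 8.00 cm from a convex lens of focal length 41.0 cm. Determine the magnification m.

m = +1.24

1/d_i = 1/f − 1/d_o = 1/(41.00) − 1/(8.00) = -0.1006, so d_i = -9.939 cm.
m = −d_i/d_o = −(-9.939)/(8.00) = +1.24.
The image is virtual, upright and enlarged, on the same side as the object.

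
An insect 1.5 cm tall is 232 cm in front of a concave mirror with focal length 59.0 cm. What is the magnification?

m = -0.341

1/d_i = 1/f − 1/d_o = 1/(59.00) − 1/(232) = 0.01264, so d_i = 79.12 cm.
m = −d_i/d_o = −(79.12)/(232) = -0.341.
The image is real, inverted and reduced, in front of the mirror.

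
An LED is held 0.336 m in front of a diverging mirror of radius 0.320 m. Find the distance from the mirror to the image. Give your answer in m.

f = R/2 = 0.320/2 = 0.1600 m; for a diverging mirror, f = -0.1600 m.
Mirror equation: 1/q = 1/f − 1/p = 1/(-0.1600) − 1/(0.336) = -6.250 − 2.976 = -9.226, so q = -0.108 m.
The image is virtual, upright and reduced, behind the mirror.

0.108 m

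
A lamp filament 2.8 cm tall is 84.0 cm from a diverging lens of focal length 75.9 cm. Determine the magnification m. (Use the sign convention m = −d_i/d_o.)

For a diverging lens, f = -75.9 cm.
1/d_i = 1/f − 1/d_o = 1/(-75.90) − 1/(84.0) = -0.02508, so d_i = -39.87 cm.
m = −d_i/d_o = −(-39.87)/(84.0) = +0.475.
The image is virtual, upright and reduced, on the same side as the object.

m = +0.475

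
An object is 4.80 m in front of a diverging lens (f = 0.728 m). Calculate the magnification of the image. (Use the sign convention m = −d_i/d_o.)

m = +0.132

For a diverging lens, f = -0.728 m.
1/d_i = 1/f − 1/d_o = 1/(-0.7280) − 1/(4.80) = -1.582, so d_i = -0.6321 m.
m = −d_i/d_o = −(-0.6321)/(4.80) = +0.132.
The image is virtual, upright and reduced, on the same side as the object.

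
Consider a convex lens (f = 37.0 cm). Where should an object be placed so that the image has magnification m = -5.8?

43.4 cm

m = −d_i/d_o ⇒ d_i = −m·d_o.
1/f = 1/d_o + 1/d_i = 1/d_o − 1/(m·d_o) = (1 − 1/m)/d_o, so d_o = f(1 − 1/m) = (37.00)(1 − 1/(-5.8)) = 43.4 cm.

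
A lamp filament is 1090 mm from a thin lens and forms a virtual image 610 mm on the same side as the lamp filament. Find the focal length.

f = -1390 mm (diverging)

Virtual image ⇒ d_i = −610 mm.
1/f = 1/d_o + 1/d_i = 1/(1090) + 1/(-610) = -0.0007219, so f = -1390 mm.
Since f is negative, the thin lens is diverging.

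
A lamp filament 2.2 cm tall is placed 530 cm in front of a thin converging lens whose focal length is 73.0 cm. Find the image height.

1/d_i = 1/f − 1/d_o = 1/(73.00) − 1/(530) = 0.01181, so d_i = 84.66 cm.
m = −d_i/d_o = -0.1597.
|h_i| = |m|·h_o = 0.1597 × 2.2 = 0.351 cm. The image is real, inverted and reduced, on the far side of the lens.

0.351 cm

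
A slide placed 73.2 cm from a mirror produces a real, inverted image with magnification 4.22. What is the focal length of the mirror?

f = 59.2 cm (concave)

m = −d_i/d_o ⇒ d_i = −m·d_o = −(-4.22)·(73.2) = 308.9 cm.
1/f = 1/d_o + 1/d_i = 1/(73.2) + 1/(308.9) = 0.01690, so f = 59.2 cm.
Since f is positive, the mirror is concave.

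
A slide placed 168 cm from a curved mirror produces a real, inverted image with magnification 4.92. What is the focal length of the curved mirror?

f = 140 cm (concave)

m = −d_i/d_o ⇒ d_i = −m·d_o = −(-4.92)·(168) = 826.6 cm.
1/f = 1/d_o + 1/d_i = 1/(168) + 1/(826.6) = 0.007162, so f = 140 cm.
Since f is positive, the curved mirror is concave.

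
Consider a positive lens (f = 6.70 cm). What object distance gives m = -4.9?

8.07 cm

m = −d_i/d_o ⇒ d_i = −m·d_o.
1/f = 1/d_o + 1/d_i = 1/d_o − 1/(m·d_o) = (1 − 1/m)/d_o, so d_o = f(1 − 1/m) = (6.700)(1 − 1/(-4.9)) = 8.07 cm.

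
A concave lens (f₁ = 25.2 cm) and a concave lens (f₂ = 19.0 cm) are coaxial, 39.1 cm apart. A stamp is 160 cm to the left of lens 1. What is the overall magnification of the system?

m = +0.0324

f₁ = −25.2 cm (diverging).
Lens 1: 1/d_i1 = 1/(-25.2) − 1/(160) = -0.04593, so d_i1 = -21.77 cm; m₁ = −d_i1/d_o1 = +0.1361.
d_o2 = 39.1 − (-21.77) = 60.87 cm.
f₂ = −19.0 cm (diverging).
Lens 2: 1/d_i2 = 1/(-19.0) − 1/(60.87) = -0.06906, so d_i2 = -14.48 cm; m₂ = −d_i2/d_o2 = +0.2379.
m = m₁·m₂ = (+0.1361)(+0.2379) = +0.0324.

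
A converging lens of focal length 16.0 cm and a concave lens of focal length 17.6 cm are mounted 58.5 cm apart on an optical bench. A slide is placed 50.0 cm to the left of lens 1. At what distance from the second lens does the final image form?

11.7 cm

Lens 1: 1/d_i1 = 1/f₁ − 1/d_o1 = 1/(16.0) − 1/(50.0) = 0.04250, so d_i1 = 23.53 cm.
The intermediate image is 23.53 cm to the right of lens 1, which is 58.5 − (23.53) = 34.97 cm to the left of lens 2, so d_o2 = +34.97 cm.
Lens 2 is diverging, so f₂ = −17.6 cm.
Lens 2: 1/d_i2 = 1/f₂ − 1/d_o2 = 1/(-17.6) − 1/(34.97) = -0.08541, so d_i2 = -11.7 cm.
The final image is virtual, 11.7 cm to the left of lens 2 (overall magnification ≈ -0.16).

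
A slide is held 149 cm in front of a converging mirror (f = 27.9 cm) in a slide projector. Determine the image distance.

34.3 cm

Mirror equation: 1/v = 1/f − 1/u = 1/(27.90) − 1/(149) = 0.03584 − 0.006711 = 0.02913, so v = 34.3 cm.
The image is real, inverted and reduced, in front of the mirror.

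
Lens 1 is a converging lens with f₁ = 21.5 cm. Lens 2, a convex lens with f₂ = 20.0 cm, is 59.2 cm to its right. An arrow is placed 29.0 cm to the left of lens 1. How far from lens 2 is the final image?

Lens 1: 1/d_i1 = 1/f₁ − 1/d_o1 = 1/(21.5) − 1/(29.0) = 0.01203, so d_i1 = 83.13 cm.
The intermediate image is 83.13 cm to the right of lens 1, which lies 23.93 cm to the right of lens 2 — a virtual object — so d_o2 = −23.93 cm.
Lens 2: 1/d_i2 = 1/f₂ − 1/d_o2 = 1/(20.0) − 1/(-23.93) = 0.09179, so d_i2 = 10.9 cm.
The final image is real, 10.9 cm to the right of lens 2 (overall magnification ≈ -1.3).

10.9 cm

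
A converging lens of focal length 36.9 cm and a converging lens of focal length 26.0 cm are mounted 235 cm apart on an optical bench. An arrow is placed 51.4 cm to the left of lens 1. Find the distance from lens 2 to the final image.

Lens 1: 1/d_i1 = 1/f₁ − 1/d_o1 = 1/(36.9) − 1/(51.4) = 0.007645, so d_i1 = 130.8 cm.
The intermediate image is 130.8 cm to the right of lens 1, which is 235 − (130.8) = 104.2 cm to the left of lens 2, so d_o2 = +104.2 cm.
Lens 2: 1/d_i2 = 1/f₂ − 1/d_o2 = 1/(26.0) − 1/(104.2) = 0.02886, so d_i2 = 34.6 cm.
The final image is real, 34.6 cm to the right of lens 2 (overall magnification ≈ 0.85).

34.6 cm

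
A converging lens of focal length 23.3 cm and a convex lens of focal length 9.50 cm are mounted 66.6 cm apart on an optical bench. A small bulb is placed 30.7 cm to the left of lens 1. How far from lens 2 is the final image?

Lens 1: 1/d_i1 = 1/f₁ − 1/d_o1 = 1/(23.3) − 1/(30.7) = 0.01035, so d_i1 = 96.66 cm.
The intermediate image is 96.66 cm to the right of lens 1, which lies 30.06 cm to the right of lens 2 — a virtual object — so d_o2 = −30.06 cm.
Lens 2: 1/d_i2 = 1/f₂ − 1/d_o2 = 1/(9.50) − 1/(-30.06) = 0.1385, so d_i2 = 7.22 cm.
The final image is real, 7.22 cm to the right of lens 2 (overall magnification ≈ -0.76).

7.22 cm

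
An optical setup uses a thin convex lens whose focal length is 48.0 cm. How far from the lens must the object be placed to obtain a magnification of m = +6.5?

m = −d_i/d_o ⇒ d_i = −m·d_o.
1/f = 1/d_o + 1/d_i = 1/d_o − 1/(m·d_o) = (1 − 1/m)/d_o, so d_o = f(1 − 1/m) = (48.00)(1 − 1/(+6.5)) = 40.6 cm.

40.6 cm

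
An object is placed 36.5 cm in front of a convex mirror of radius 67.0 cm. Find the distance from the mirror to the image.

17.5 cm

f = R/2 = 67.0/2 = 33.50 cm; for a convex mirror, f = -33.50 cm.
Mirror equation: 1/q = 1/f − 1/p = 1/(-33.50) − 1/(36.5) = -0.02985 − 0.02740 = -0.05725, so q = -17.5 cm.
The image is virtual, upright and reduced, behind the mirror.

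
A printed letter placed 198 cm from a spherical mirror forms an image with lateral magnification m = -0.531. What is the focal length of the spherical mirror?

f = 68.7 cm (concave)

m = −d_i/d_o ⇒ d_i = −m·d_o = −(-0.531)·(198) = 105.1 cm.
1/f = 1/d_o + 1/d_i = 1/(198) + 1/(105.1) = 0.01457, so f = 68.7 cm.
Since f is positive, the spherical mirror is concave.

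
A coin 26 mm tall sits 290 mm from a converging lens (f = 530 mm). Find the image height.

57.4 mm

1/d_i = 1/f − 1/d_o = 1/(530.0) − 1/(290) = -0.001561, so d_i = -640.4 mm.
m = −d_i/d_o = +2.208.
|h_i| = |m|·h_o = 2.208 × 26 = 57.4 mm. The image is virtual, upright and enlarged, on the same side as the object.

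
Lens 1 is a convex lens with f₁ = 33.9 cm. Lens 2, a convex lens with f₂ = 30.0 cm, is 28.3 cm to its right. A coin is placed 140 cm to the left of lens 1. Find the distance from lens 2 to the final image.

10.6 cm

Lens 1: 1/d_i1 = 1/f₁ − 1/d_o1 = 1/(33.9) − 1/(140) = 0.02236, so d_i1 = 44.73 cm.
The intermediate image is 44.73 cm to the right of lens 1, which lies 16.43 cm to the right of lens 2 — a virtual object — so d_o2 = −16.43 cm.
Lens 2: 1/d_i2 = 1/f₂ − 1/d_o2 = 1/(30.0) − 1/(-16.43) = 0.09420, so d_i2 = 10.6 cm.
The final image is real, 10.6 cm to the right of lens 2 (overall magnification ≈ -0.21).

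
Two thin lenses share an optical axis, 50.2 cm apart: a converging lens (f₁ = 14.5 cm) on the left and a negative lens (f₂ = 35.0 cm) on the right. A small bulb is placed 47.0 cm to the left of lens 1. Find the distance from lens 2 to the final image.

Lens 1: 1/d_i1 = 1/f₁ − 1/d_o1 = 1/(14.5) − 1/(47.0) = 0.04769, so d_i1 = 20.97 cm.
The intermediate image is 20.97 cm to the right of lens 1, which is 50.2 − (20.97) = 29.23 cm to the left of lens 2, so d_o2 = +29.23 cm.
Lens 2 is diverging, so f₂ = −35.0 cm.
Lens 2: 1/d_i2 = 1/f₂ − 1/d_o2 = 1/(-35.0) − 1/(29.23) = -0.06278, so d_i2 = -15.9 cm.
The final image is virtual, 15.9 cm to the left of lens 2 (overall magnification ≈ -0.24).

15.9 cm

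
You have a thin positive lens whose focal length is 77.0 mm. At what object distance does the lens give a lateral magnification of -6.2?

m = −d_i/d_o ⇒ d_i = −m·d_o.
1/f = 1/d_o + 1/d_i = 1/d_o − 1/(m·d_o) = (1 − 1/m)/d_o, so d_o = f(1 − 1/m) = (77.00)(1 − 1/(-6.2)) = 89.4 mm.

89.4 mm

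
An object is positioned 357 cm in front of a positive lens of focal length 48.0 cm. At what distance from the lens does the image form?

55.5 cm

Thin-lens equation: 1/s_i = 1/f − 1/s_o = 1/(48.00) − 1/(357) = 0.02083 − 0.002801 = 0.01803, so s_i = 55.5 cm.
The image is real, inverted and reduced, on the far side of the lens.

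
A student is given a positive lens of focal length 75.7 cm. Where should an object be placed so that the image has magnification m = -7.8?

85.4 cm

m = −d_i/d_o ⇒ d_i = −m·d_o.
1/f = 1/d_o + 1/d_i = 1/d_o − 1/(m·d_o) = (1 − 1/m)/d_o, so d_o = f(1 − 1/m) = (75.70)(1 − 1/(-7.8)) = 85.4 cm.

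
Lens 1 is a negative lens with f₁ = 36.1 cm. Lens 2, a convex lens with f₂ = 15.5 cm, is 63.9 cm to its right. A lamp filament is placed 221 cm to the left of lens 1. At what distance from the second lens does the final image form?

Lens 1 is diverging, so f₁ = −36.1 cm.
Lens 1: 1/d_i1 = 1/f₁ − 1/d_o1 = 1/(-36.1) − 1/(221) = -0.03223, so d_i1 = -31.03 cm.
The intermediate image is 31.03 cm to the left of lens 1 (virtual), which is 63.9 − (-31.03) = 94.93 cm to the left of lens 2, so d_o2 = +94.93 cm.
Lens 2: 1/d_i2 = 1/f₂ − 1/d_o2 = 1/(15.5) − 1/(94.93) = 0.05398, so d_i2 = 18.5 cm.
The final image is real, 18.5 cm to the right of lens 2 (overall magnification ≈ -0.027).

18.5 cm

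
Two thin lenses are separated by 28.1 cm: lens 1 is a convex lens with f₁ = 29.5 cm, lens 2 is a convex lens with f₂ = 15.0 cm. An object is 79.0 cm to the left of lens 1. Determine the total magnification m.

Lens 1: 1/d_i1 = 1/(29.5) − 1/(79.0) = 0.02124, so d_i1 = 47.08 cm; m₁ = −d_i1/d_o1 = -0.5959.
d_o2 = 28.1 − (47.08) = -18.98 cm (virtual object).
Lens 2: 1/d_i2 = 1/(15.0) − 1/(-18.98) = 0.1194, so d_i2 = 8.378 cm; m₂ = −d_i2/d_o2 = +0.4414.
m = m₁·m₂ = (-0.5959)(+0.4414) = -0.263.

m = -0.263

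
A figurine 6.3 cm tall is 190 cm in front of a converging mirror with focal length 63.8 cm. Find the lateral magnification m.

m = -0.506

1/d_i = 1/f − 1/d_o = 1/(63.80) − 1/(190) = 0.01041, so d_i = 96.05 cm.
m = −d_i/d_o = −(96.05)/(190) = -0.506.
The image is real, inverted and reduced, in front of the mirror.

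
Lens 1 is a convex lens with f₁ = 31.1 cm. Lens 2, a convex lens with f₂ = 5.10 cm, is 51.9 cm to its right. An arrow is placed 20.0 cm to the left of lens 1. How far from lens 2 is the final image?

Lens 1: 1/d_i1 = 1/f₁ − 1/d_o1 = 1/(31.1) − 1/(20.0) = -0.01785, so d_i1 = -56.04 cm.
The intermediate image is 56.04 cm to the left of lens 1 (virtual), which is 51.9 − (-56.04) = 107.9 cm to the left of lens 2, so d_o2 = +107.9 cm.
Lens 2: 1/d_i2 = 1/f₂ − 1/d_o2 = 1/(5.10) − 1/(107.9) = 0.1868, so d_i2 = 5.35 cm.
The final image is real, 5.35 cm to the right of lens 2 (overall magnification ≈ -0.14).

5.35 cm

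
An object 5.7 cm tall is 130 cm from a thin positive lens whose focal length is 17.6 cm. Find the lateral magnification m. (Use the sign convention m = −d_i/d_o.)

1/d_i = 1/f − 1/d_o = 1/(17.60) − 1/(130) = 0.04913, so d_i = 20.36 cm.
m = −d_i/d_o = −(20.36)/(130) = -0.157.
The image is real, inverted and reduced, on the far side of the lens.

m = -0.157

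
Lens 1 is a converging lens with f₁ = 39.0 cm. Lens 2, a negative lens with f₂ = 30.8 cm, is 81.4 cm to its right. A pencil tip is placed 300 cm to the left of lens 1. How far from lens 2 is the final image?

Lens 1: 1/d_i1 = 1/f₁ − 1/d_o1 = 1/(39.0) − 1/(300) = 0.02231, so d_i1 = 44.83 cm.
The intermediate image is 44.83 cm to the right of lens 1, which is 81.4 − (44.83) = 36.57 cm to the left of lens 2, so d_o2 = +36.57 cm.
Lens 2 is diverging, so f₂ = −30.8 cm.
Lens 2: 1/d_i2 = 1/f₂ − 1/d_o2 = 1/(-30.8) − 1/(36.57) = -0.05981, so d_i2 = -16.7 cm.
The final image is virtual, 16.7 cm to the left of lens 2 (overall magnification ≈ -0.068).

16.7 cm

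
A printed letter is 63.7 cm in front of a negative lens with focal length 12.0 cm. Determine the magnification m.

For a negative lens, f = -12.0 cm.
1/d_i = 1/f − 1/d_o = 1/(-12.00) − 1/(63.7) = -0.09903, so d_i = -10.10 cm.
m = −d_i/d_o = −(-10.10)/(63.7) = +0.159.
The image is virtual, upright and reduced, on the same side as the object.

m = +0.159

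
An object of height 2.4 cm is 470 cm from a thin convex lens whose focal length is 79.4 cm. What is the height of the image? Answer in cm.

1/d_i = 1/f − 1/d_o = 1/(79.40) − 1/(470) = 0.01047, so d_i = 95.54 cm.
m = −d_i/d_o = -0.2033.
|h_i| = |m|·h_o = 0.2033 × 2.4 = 0.488 cm. The image is real, inverted and reduced, on the far side of the lens.

0.488 cm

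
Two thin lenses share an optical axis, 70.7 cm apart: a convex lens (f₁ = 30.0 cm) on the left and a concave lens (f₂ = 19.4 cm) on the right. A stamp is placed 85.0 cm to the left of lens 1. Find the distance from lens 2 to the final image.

10.8 cm

Lens 1: 1/d_i1 = 1/f₁ − 1/d_o1 = 1/(30.0) − 1/(85.0) = 0.02157, so d_i1 = 46.36 cm.
The intermediate image is 46.36 cm to the right of lens 1, which is 70.7 − (46.36) = 24.34 cm to the left of lens 2, so d_o2 = +24.34 cm.
Lens 2 is diverging, so f₂ = −19.4 cm.
Lens 2: 1/d_i2 = 1/f₂ − 1/d_o2 = 1/(-19.4) − 1/(24.34) = -0.09263, so d_i2 = -10.8 cm.
The final image is virtual, 10.8 cm to the left of lens 2 (overall magnification ≈ -0.24).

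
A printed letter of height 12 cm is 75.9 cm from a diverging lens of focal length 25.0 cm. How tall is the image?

For a diverging lens, f = -25.0 cm.
1/d_i = 1/f − 1/d_o = 1/(-25.00) − 1/(75.9) = -0.05318, so d_i = -18.81 cm.
m = −d_i/d_o = +0.2478.
|h_i| = |m|·h_o = 0.2478 × 12 = 2.97 cm. The image is virtual, upright and reduced, on the same side as the object.

2.97 cm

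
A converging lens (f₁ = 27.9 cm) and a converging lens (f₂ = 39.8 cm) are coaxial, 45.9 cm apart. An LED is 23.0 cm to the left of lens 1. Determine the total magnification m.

Lens 1: 1/d_i1 = 1/(27.9) − 1/(23.0) = -0.007636, so d_i1 = -131.0 cm; m₁ = −d_i1/d_o1 = +5.696.
d_o2 = 45.9 − (-131.0) = 176.9 cm.
Lens 2: 1/d_i2 = 1/(39.8) − 1/(176.9) = 0.01947, so d_i2 = 51.35 cm; m₂ = −d_i2/d_o2 = -0.2903.
m = m₁·m₂ = (+5.696)(-0.2903) = -1.65.

m = -1.65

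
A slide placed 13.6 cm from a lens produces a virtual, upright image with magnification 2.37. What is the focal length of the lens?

f = 23.5 cm (converging)

m = −d_i/d_o ⇒ d_i = −m·d_o = −(+2.37)·(13.6) = -32.23 cm.
1/f = 1/d_o + 1/d_i = 1/(13.6) + 1/(-32.23) = 0.04250, so f = 23.5 cm.
Since f is positive, the lens is converging.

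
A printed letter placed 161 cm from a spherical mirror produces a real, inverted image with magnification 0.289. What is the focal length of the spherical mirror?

m = −d_i/d_o ⇒ d_i = −m·d_o = −(-0.289)·(161) = 46.53 cm.
1/f = 1/d_o + 1/d_i = 1/(161) + 1/(46.53) = 0.02770, so f = 36.1 cm.
Since f is positive, the spherical mirror is concave.

f = 36.1 cm (concave)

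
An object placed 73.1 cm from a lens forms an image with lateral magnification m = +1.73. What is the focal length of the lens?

m = −d_i/d_o ⇒ d_i = −m·d_o = −(+1.73)·(73.1) = -126.5 cm.
1/f = 1/d_o + 1/d_i = 1/(73.1) + 1/(-126.5) = 0.005775, so f = 173 cm.
Since f is positive, the lens is converging.

f = 173 cm (converging)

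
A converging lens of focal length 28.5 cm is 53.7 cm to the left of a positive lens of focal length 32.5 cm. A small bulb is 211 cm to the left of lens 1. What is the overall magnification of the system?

Lens 1: 1/d_i1 = 1/(28.5) − 1/(211) = 0.03035, so d_i1 = 32.95 cm; m₁ = −d_i1/d_o1 = -0.1562.
d_o2 = 53.7 − (32.95) = 20.75 cm.
Lens 2: 1/d_i2 = 1/(32.5) − 1/(20.75) = -0.01742, so d_i2 = -57.39 cm; m₂ = −d_i2/d_o2 = +2.766.
m = m₁·m₂ = (-0.1562)(+2.766) = -0.432.

m = -0.432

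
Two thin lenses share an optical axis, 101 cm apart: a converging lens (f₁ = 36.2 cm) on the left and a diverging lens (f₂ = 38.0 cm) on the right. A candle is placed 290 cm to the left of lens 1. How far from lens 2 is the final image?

23.2 cm

Lens 1: 1/d_i1 = 1/f₁ − 1/d_o1 = 1/(36.2) − 1/(290) = 0.02418, so d_i1 = 41.36 cm.
The intermediate image is 41.36 cm to the right of lens 1, which is 101 − (41.36) = 59.64 cm to the left of lens 2, so d_o2 = +59.64 cm.
Lens 2 is diverging, so f₂ = −38.0 cm.
Lens 2: 1/d_i2 = 1/f₂ − 1/d_o2 = 1/(-38.0) − 1/(59.64) = -0.04308, so d_i2 = -23.2 cm.
The final image is virtual, 23.2 cm to the left of lens 2 (overall magnification ≈ -0.056).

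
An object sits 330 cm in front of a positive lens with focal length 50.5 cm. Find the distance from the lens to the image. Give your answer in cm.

Thin-lens equation: 1/s_i = 1/f − 1/s_o = 1/(50.50) − 1/(330) = 0.01980 − 0.003030 = 0.01677, so s_i = 59.6 cm.
The image is real, inverted and reduced, on the far side of the lens.

59.6 cm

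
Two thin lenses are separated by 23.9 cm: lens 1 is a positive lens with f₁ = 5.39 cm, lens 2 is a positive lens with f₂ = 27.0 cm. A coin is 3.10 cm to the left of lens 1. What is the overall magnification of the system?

Lens 1: 1/d_i1 = 1/(5.39) − 1/(3.10) = -0.1371, so d_i1 = -7.297 cm; m₁ = −d_i1/d_o1 = +2.354.
d_o2 = 23.9 − (-7.297) = 31.20 cm.
Lens 2: 1/d_i2 = 1/(27.0) − 1/(31.20) = 0.004986, so d_i2 = 200.6 cm; m₂ = −d_i2/d_o2 = -6.429.
m = m₁·m₂ = (+2.354)(-6.429) = -15.1.

m = -15.1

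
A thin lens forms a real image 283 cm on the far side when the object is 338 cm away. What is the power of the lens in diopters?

P = +0.649 D

d_i = +283 cm.
1/f = 1/d_o + 1/d_i = 1/(338) + 1/(283) = 0.006492 cm⁻¹.
f = 154.0 cm = 1.540 m, so P = 1/f = +0.649 D.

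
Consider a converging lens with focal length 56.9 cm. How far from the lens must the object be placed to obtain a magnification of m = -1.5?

94.8 cm

m = −d_i/d_o ⇒ d_i = −m·d_o.
1/f = 1/d_o + 1/d_i = 1/d_o − 1/(m·d_o) = (1 − 1/m)/d_o, so d_o = f(1 − 1/m) = (56.90)(1 − 1/(-1.5)) = 94.8 cm.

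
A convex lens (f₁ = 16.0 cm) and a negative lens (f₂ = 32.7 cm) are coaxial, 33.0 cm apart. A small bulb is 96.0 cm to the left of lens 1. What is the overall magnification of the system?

m = -0.141

Lens 1: 1/d_i1 = 1/(16.0) − 1/(96.0) = 0.05208, so d_i1 = 19.20 cm; m₁ = −d_i1/d_o1 = -0.2000.
d_o2 = 33.0 − (19.20) = 13.80 cm.
f₂ = −32.7 cm (diverging).
Lens 2: 1/d_i2 = 1/(-32.7) − 1/(13.80) = -0.1030, so d_i2 = -9.705 cm; m₂ = −d_i2/d_o2 = +0.7032.
m = m₁·m₂ = (-0.2000)(+0.7032) = -0.141.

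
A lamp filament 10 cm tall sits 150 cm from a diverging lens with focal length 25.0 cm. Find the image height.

1.43 cm

For a diverging lens, f = -25.0 cm.
1/d_i = 1/f − 1/d_o = 1/(-25.00) − 1/(150) = -0.04667, so d_i = -21.43 cm.
m = −d_i/d_o = +0.1429.
|h_i| = |m|·h_o = 0.1429 × 10 = 1.43 cm. The image is virtual, upright and reduced, on the same side as the object.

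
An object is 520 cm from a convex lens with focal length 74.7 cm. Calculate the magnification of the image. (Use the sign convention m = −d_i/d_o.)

1/d_i = 1/f − 1/d_o = 1/(74.70) − 1/(520) = 0.01146, so d_i = 87.23 cm.
m = −d_i/d_o = −(87.23)/(520) = -0.168.
The image is real, inverted and reduced, on the far side of the lens.

m = -0.168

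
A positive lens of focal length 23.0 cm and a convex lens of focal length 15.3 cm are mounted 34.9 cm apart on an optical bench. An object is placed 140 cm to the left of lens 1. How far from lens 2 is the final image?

14.3 cm

Lens 1: 1/d_i1 = 1/f₁ − 1/d_o1 = 1/(23.0) − 1/(140) = 0.03634, so d_i1 = 27.52 cm.
The intermediate image is 27.52 cm to the right of lens 1, which is 34.9 − (27.52) = 7.380 cm to the left of lens 2, so d_o2 = +7.380 cm.
Lens 2: 1/d_i2 = 1/f₂ − 1/d_o2 = 1/(15.3) − 1/(7.380) = -0.07014, so d_i2 = -14.3 cm.
The final image is virtual, 14.3 cm to the left of lens 2 (overall magnification ≈ -0.38).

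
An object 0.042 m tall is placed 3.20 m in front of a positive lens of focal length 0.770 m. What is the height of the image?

0.0133 m

1/d_i = 1/f − 1/d_o = 1/(0.7700) − 1/(3.20) = 0.9862, so d_i = 1.014 m.
m = −d_i/d_o = -0.3169.
|h_i| = |m|·h_o = 0.3169 × 0.042 = 0.0133 m. The image is real, inverted and reduced, on the far side of the lens.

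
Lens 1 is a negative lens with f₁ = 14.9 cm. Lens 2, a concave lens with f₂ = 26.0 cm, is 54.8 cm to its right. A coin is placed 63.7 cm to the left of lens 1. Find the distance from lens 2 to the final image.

Lens 1 is diverging, so f₁ = −14.9 cm.
Lens 1: 1/d_i1 = 1/f₁ − 1/d_o1 = 1/(-14.9) − 1/(63.7) = -0.08281, so d_i1 = -12.08 cm.
The intermediate image is 12.08 cm to the left of lens 1 (virtual), which is 54.8 − (-12.08) = 66.88 cm to the left of lens 2, so d_o2 = +66.88 cm.
Lens 2 is diverging, so f₂ = −26.0 cm.
Lens 2: 1/d_i2 = 1/f₂ − 1/d_o2 = 1/(-26.0) − 1/(66.88) = -0.05341, so d_i2 = -18.7 cm.
The final image is virtual, 18.7 cm to the left of lens 2 (overall magnification ≈ 0.053).

18.7 cm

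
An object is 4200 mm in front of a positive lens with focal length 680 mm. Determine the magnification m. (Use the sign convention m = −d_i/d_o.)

1/d_i = 1/f − 1/d_o = 1/(680.0) − 1/(4200) = 0.001232, so d_i = 811.4 mm.
m = −d_i/d_o = −(811.4)/(4200) = -0.193.
The image is real, inverted and reduced, on the far side of the lens.

m = -0.193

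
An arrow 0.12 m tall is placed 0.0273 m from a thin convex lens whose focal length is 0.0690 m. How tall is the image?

1/d_i = 1/f − 1/d_o = 1/(0.06900) − 1/(0.0273) = -22.14, so d_i = -0.04517 m.
m = −d_i/d_o = +1.655.
|h_i| = |m|·h_o = 1.655 × 0.12 = 0.199 m. The image is virtual, upright and enlarged, on the same side as the object.

0.199 m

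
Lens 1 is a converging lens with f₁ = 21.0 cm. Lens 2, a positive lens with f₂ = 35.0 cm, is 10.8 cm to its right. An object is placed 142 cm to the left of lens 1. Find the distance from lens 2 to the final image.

Lens 1: 1/d_i1 = 1/f₁ − 1/d_o1 = 1/(21.0) − 1/(142) = 0.04058, so d_i1 = 24.64 cm.
The intermediate image is 24.64 cm to the right of lens 1, which lies 13.84 cm to the right of lens 2 — a virtual object — so d_o2 = −13.84 cm.
Lens 2: 1/d_i2 = 1/f₂ − 1/d_o2 = 1/(35.0) − 1/(-13.84) = 0.1008, so d_i2 = 9.92 cm.
The final image is real, 9.92 cm to the right of lens 2 (overall magnification ≈ -0.12).

9.92 cm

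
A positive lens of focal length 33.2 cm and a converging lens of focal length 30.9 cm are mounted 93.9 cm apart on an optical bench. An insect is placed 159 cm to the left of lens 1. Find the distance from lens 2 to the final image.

Lens 1: 1/d_i1 = 1/f₁ − 1/d_o1 = 1/(33.2) − 1/(159) = 0.02383, so d_i1 = 41.96 cm.
The intermediate image is 41.96 cm to the right of lens 1, which is 93.9 − (41.96) = 51.94 cm to the left of lens 2, so d_o2 = +51.94 cm.
Lens 2: 1/d_i2 = 1/f₂ − 1/d_o2 = 1/(30.9) − 1/(51.94) = 0.01311, so d_i2 = 76.3 cm.
The final image is real, 76.3 cm to the right of lens 2 (overall magnification ≈ 0.39).

76.3 cm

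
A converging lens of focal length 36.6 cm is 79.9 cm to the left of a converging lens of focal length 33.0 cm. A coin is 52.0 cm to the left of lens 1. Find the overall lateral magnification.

m = -1.02

Lens 1: 1/d_i1 = 1/(36.6) − 1/(52.0) = 0.008092, so d_i1 = 123.6 cm; m₁ = −d_i1/d_o1 = -2.377.
d_o2 = 79.9 − (123.6) = -43.70 cm (virtual object).
Lens 2: 1/d_i2 = 1/(33.0) − 1/(-43.70) = 0.05319, so d_i2 = 18.80 cm; m₂ = −d_i2/d_o2 = +0.4302.
m = m₁·m₂ = (-2.377)(+0.4302) = -1.02.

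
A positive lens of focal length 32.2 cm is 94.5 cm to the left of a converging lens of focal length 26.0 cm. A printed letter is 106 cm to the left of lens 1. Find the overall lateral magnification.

m = +0.510

Lens 1: 1/d_i1 = 1/(32.2) − 1/(106) = 0.02162, so d_i1 = 46.25 cm; m₁ = −d_i1/d_o1 = -0.4363.
d_o2 = 94.5 − (46.25) = 48.25 cm.
Lens 2: 1/d_i2 = 1/(26.0) − 1/(48.25) = 0.01774, so d_i2 = 56.38 cm; m₂ = −d_i2/d_o2 = -1.169.
m = m₁·m₂ = (-0.4363)(-1.169) = +0.510.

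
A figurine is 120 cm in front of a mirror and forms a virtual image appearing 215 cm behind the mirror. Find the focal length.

Virtual image ⇒ d_i = −215 cm.
1/f = 1/d_o + 1/d_i = 1/(120) + 1/(-215) = 0.003682, so f = 272 cm.
Since f is positive, the mirror is concave.

f = 272 cm (concave)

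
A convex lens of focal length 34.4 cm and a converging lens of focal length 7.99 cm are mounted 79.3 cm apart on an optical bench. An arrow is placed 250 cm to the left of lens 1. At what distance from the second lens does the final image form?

10.0 cm

Lens 1: 1/d_i1 = 1/f₁ − 1/d_o1 = 1/(34.4) − 1/(250) = 0.02507, so d_i1 = 39.89 cm.
The intermediate image is 39.89 cm to the right of lens 1, which is 79.3 − (39.89) = 39.41 cm to the left of lens 2, so d_o2 = +39.41 cm.
Lens 2: 1/d_i2 = 1/f₂ − 1/d_o2 = 1/(7.99) − 1/(39.41) = 0.09978, so d_i2 = 10.0 cm.
The final image is real, 10.0 cm to the right of lens 2 (overall magnification ≈ 0.041).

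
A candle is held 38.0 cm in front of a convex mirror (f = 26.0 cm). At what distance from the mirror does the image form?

15.4 cm

For a convex mirror, f = -26.0 cm.
Mirror equation: 1/q = 1/f − 1/p = 1/(-26.00) − 1/(38.0) = -0.03846 − 0.02632 = -0.06478, so q = -15.4 cm.
The image is virtual, upright and reduced, behind the mirror.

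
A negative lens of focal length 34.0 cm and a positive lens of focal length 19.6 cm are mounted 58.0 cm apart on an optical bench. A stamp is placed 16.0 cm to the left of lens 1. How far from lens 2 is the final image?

Lens 1 is diverging, so f₁ = −34.0 cm.
Lens 1: 1/d_i1 = 1/f₁ − 1/d_o1 = 1/(-34.0) − 1/(16.0) = -0.09191, so d_i1 = -10.88 cm.
The intermediate image is 10.88 cm to the left of lens 1 (virtual), which is 58.0 − (-10.88) = 68.88 cm to the left of lens 2, so d_o2 = +68.88 cm.
Lens 2: 1/d_i2 = 1/f₂ − 1/d_o2 = 1/(19.6) − 1/(68.88) = 0.03650, so d_i2 = 27.4 cm.
The final image is real, 27.4 cm to the right of lens 2 (overall magnification ≈ -0.27).

27.4 cm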